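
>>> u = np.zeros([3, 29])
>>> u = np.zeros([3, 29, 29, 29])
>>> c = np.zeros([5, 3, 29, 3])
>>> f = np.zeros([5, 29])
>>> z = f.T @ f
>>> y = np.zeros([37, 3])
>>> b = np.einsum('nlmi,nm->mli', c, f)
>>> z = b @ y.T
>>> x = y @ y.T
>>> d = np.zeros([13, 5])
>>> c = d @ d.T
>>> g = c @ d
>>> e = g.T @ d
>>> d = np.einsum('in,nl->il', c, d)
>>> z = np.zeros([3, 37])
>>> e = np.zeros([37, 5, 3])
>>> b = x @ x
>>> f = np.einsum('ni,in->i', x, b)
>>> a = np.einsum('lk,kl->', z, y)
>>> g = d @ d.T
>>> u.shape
(3, 29, 29, 29)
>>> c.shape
(13, 13)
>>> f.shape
(37,)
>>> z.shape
(3, 37)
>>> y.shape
(37, 3)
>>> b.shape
(37, 37)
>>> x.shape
(37, 37)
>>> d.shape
(13, 5)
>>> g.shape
(13, 13)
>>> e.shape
(37, 5, 3)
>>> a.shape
()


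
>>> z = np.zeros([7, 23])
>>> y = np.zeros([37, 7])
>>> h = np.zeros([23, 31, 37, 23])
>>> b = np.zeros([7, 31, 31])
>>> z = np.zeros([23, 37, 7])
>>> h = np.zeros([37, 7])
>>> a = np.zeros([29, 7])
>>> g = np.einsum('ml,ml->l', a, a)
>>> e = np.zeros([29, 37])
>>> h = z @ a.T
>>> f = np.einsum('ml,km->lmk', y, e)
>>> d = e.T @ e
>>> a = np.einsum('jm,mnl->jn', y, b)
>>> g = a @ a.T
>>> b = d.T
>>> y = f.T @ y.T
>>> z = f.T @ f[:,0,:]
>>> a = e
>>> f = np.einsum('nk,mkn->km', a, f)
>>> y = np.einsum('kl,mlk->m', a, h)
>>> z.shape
(29, 37, 29)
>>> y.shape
(23,)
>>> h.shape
(23, 37, 29)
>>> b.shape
(37, 37)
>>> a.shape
(29, 37)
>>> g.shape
(37, 37)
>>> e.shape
(29, 37)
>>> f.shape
(37, 7)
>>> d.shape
(37, 37)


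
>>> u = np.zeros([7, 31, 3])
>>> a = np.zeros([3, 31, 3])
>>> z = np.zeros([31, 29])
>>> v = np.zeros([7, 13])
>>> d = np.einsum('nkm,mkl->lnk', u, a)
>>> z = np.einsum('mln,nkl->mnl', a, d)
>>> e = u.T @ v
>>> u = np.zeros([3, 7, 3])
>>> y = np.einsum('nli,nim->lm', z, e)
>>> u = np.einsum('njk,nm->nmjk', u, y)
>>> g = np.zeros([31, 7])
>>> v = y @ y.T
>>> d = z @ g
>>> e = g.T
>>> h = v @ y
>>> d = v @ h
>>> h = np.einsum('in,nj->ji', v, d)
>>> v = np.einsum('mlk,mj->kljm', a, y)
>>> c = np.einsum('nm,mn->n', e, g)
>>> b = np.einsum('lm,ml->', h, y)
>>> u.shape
(3, 13, 7, 3)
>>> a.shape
(3, 31, 3)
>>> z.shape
(3, 3, 31)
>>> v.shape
(3, 31, 13, 3)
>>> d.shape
(3, 13)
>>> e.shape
(7, 31)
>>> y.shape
(3, 13)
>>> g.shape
(31, 7)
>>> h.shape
(13, 3)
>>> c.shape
(7,)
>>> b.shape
()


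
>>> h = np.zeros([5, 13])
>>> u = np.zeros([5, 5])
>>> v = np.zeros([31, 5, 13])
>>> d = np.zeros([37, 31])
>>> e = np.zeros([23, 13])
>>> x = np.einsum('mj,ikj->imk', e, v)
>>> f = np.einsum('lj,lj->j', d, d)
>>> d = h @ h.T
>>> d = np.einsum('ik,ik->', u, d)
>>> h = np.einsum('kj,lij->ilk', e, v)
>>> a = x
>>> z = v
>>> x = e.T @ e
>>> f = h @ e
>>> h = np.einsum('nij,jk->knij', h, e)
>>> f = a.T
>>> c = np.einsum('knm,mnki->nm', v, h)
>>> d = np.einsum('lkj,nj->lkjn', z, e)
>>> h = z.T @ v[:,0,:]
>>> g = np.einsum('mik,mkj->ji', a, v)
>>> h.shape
(13, 5, 13)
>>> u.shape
(5, 5)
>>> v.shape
(31, 5, 13)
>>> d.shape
(31, 5, 13, 23)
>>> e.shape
(23, 13)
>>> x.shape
(13, 13)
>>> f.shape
(5, 23, 31)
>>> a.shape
(31, 23, 5)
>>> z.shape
(31, 5, 13)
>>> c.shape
(5, 13)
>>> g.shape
(13, 23)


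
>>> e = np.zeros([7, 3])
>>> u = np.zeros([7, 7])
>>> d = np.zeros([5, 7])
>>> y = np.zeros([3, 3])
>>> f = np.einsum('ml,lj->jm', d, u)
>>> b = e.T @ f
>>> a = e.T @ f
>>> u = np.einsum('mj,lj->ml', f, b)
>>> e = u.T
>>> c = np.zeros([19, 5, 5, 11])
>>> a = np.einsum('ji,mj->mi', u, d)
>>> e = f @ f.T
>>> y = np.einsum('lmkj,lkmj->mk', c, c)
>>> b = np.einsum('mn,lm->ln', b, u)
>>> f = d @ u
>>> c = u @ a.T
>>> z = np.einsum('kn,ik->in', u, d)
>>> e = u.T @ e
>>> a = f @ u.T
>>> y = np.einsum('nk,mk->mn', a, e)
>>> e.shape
(3, 7)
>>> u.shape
(7, 3)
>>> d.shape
(5, 7)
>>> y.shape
(3, 5)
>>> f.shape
(5, 3)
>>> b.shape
(7, 5)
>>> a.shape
(5, 7)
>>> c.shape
(7, 5)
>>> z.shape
(5, 3)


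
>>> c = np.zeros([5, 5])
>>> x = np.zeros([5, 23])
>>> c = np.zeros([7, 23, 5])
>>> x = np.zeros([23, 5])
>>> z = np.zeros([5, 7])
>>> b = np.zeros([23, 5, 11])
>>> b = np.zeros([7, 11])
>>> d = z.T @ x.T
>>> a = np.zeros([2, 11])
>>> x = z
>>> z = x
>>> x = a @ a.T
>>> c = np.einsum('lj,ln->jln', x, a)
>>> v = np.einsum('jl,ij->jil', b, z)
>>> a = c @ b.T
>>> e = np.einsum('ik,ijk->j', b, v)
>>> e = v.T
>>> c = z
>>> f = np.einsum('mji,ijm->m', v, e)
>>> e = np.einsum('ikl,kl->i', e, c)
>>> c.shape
(5, 7)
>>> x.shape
(2, 2)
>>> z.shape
(5, 7)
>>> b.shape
(7, 11)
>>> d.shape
(7, 23)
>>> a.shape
(2, 2, 7)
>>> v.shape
(7, 5, 11)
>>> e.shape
(11,)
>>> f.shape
(7,)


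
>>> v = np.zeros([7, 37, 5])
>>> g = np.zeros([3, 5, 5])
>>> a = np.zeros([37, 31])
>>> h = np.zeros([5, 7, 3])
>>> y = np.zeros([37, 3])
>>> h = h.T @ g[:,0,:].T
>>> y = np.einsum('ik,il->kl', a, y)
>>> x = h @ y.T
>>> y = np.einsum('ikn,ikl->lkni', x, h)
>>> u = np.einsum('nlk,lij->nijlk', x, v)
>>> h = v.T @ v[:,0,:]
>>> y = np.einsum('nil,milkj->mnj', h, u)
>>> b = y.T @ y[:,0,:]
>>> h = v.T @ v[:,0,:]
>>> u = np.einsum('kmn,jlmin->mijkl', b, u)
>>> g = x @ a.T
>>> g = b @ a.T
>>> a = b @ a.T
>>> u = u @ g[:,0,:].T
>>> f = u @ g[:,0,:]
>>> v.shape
(7, 37, 5)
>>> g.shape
(31, 5, 37)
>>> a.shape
(31, 5, 37)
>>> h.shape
(5, 37, 5)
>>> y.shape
(3, 5, 31)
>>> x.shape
(3, 7, 31)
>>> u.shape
(5, 7, 3, 31, 31)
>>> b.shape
(31, 5, 31)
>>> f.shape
(5, 7, 3, 31, 37)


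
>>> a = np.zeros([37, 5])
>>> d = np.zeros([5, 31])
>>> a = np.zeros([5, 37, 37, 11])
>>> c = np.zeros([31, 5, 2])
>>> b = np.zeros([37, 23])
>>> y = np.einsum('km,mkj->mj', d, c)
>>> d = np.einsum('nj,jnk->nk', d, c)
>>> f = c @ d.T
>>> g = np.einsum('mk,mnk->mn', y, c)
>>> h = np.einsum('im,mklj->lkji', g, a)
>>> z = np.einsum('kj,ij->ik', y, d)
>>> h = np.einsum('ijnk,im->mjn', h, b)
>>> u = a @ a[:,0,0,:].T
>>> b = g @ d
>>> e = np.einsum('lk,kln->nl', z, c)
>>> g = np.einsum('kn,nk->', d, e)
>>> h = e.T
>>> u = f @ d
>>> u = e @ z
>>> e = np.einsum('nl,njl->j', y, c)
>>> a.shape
(5, 37, 37, 11)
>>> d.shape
(5, 2)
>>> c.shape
(31, 5, 2)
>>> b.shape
(31, 2)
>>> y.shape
(31, 2)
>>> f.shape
(31, 5, 5)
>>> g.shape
()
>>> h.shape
(5, 2)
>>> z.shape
(5, 31)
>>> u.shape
(2, 31)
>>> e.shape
(5,)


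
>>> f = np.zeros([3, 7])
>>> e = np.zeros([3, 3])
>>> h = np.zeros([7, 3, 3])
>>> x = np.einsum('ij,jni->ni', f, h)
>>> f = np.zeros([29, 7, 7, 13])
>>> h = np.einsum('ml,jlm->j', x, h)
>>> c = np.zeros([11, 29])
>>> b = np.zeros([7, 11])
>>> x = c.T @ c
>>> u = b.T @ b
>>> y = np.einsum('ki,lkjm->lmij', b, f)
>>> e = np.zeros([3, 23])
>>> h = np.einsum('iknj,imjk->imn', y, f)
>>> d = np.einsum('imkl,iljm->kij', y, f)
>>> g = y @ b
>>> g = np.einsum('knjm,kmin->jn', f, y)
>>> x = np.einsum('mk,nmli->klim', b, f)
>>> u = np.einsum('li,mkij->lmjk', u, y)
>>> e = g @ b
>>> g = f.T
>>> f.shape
(29, 7, 7, 13)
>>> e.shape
(7, 11)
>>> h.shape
(29, 7, 11)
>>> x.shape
(11, 7, 13, 7)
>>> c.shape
(11, 29)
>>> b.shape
(7, 11)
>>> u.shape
(11, 29, 7, 13)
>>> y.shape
(29, 13, 11, 7)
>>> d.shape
(11, 29, 7)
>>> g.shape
(13, 7, 7, 29)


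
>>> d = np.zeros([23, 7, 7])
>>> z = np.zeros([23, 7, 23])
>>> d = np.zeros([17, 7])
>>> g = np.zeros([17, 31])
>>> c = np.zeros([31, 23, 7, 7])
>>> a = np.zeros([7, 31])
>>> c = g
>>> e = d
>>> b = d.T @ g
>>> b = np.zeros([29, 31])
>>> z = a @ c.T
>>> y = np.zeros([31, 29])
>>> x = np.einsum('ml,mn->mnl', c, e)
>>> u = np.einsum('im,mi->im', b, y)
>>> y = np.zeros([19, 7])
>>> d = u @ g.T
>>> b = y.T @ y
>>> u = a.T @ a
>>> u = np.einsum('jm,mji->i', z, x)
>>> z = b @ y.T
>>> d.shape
(29, 17)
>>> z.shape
(7, 19)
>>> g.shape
(17, 31)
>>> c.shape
(17, 31)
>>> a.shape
(7, 31)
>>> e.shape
(17, 7)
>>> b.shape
(7, 7)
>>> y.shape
(19, 7)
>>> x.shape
(17, 7, 31)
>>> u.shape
(31,)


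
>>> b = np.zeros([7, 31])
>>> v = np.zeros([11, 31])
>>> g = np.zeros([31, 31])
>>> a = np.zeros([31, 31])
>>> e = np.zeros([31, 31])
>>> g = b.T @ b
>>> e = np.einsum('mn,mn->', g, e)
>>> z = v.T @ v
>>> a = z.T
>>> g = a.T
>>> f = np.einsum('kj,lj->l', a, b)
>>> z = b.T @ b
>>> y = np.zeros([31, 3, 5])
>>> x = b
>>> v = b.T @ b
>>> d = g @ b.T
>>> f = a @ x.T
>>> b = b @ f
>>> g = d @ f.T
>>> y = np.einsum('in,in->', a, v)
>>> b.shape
(7, 7)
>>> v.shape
(31, 31)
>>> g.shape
(31, 31)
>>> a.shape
(31, 31)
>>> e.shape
()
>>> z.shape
(31, 31)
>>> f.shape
(31, 7)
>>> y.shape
()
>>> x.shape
(7, 31)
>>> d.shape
(31, 7)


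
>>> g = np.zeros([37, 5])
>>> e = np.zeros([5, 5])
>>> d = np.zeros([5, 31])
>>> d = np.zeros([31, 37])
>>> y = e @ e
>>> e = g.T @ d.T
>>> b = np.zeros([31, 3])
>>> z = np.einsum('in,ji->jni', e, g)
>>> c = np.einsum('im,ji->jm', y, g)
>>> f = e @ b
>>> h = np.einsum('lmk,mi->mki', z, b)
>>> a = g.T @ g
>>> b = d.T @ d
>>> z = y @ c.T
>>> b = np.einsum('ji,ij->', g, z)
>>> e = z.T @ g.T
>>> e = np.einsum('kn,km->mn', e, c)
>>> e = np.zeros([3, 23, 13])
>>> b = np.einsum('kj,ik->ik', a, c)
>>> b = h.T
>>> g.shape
(37, 5)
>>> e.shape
(3, 23, 13)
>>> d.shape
(31, 37)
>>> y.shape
(5, 5)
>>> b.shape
(3, 5, 31)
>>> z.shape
(5, 37)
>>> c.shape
(37, 5)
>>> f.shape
(5, 3)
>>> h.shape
(31, 5, 3)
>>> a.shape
(5, 5)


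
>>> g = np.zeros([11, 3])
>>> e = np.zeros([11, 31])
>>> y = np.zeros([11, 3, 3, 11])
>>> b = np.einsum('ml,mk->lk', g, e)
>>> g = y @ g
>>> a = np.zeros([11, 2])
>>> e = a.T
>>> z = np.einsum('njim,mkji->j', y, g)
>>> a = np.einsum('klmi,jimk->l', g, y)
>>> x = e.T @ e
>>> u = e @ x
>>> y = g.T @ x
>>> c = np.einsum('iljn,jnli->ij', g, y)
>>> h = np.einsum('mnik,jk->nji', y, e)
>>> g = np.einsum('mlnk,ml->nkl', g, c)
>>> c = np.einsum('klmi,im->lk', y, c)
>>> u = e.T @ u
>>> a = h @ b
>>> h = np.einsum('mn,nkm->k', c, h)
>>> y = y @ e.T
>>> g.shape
(3, 3, 3)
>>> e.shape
(2, 11)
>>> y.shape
(3, 3, 3, 2)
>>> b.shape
(3, 31)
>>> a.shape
(3, 2, 31)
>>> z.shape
(3,)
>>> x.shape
(11, 11)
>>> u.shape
(11, 11)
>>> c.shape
(3, 3)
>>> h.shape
(2,)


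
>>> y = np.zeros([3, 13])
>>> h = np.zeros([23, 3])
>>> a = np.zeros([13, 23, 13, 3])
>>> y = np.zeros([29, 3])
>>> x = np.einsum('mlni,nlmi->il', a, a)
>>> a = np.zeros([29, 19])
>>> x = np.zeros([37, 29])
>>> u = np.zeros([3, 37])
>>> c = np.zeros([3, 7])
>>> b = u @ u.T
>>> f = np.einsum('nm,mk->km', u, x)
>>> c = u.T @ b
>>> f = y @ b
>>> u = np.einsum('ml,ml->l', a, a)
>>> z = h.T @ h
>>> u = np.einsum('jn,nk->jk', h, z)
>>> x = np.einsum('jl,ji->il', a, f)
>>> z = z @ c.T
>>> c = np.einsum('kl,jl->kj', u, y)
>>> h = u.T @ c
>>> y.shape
(29, 3)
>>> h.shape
(3, 29)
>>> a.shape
(29, 19)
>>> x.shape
(3, 19)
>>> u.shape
(23, 3)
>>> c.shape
(23, 29)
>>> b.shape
(3, 3)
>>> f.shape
(29, 3)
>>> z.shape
(3, 37)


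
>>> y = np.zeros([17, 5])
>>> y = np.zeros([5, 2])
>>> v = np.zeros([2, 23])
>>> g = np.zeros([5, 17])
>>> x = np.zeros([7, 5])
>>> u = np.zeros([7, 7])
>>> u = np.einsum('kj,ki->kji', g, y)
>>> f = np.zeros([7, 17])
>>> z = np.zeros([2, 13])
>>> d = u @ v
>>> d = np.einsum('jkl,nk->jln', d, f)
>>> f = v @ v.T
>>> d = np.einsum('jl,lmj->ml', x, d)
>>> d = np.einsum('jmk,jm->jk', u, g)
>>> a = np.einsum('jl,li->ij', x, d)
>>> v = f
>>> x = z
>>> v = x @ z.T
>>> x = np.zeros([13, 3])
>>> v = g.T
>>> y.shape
(5, 2)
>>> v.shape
(17, 5)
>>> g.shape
(5, 17)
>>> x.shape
(13, 3)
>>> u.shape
(5, 17, 2)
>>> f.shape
(2, 2)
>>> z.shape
(2, 13)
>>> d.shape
(5, 2)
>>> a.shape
(2, 7)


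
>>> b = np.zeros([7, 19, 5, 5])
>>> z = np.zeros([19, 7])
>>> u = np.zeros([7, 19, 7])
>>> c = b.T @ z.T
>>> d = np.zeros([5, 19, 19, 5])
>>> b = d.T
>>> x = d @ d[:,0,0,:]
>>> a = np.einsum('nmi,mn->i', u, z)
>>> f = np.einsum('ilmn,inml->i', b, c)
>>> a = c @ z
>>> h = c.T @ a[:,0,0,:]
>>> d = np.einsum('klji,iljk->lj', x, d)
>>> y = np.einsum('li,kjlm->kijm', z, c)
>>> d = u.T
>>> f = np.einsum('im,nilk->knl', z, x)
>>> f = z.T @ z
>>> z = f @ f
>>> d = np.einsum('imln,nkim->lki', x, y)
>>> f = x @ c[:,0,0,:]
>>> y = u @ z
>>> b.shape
(5, 19, 19, 5)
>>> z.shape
(7, 7)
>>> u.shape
(7, 19, 7)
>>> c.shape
(5, 5, 19, 19)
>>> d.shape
(19, 7, 5)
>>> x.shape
(5, 19, 19, 5)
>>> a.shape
(5, 5, 19, 7)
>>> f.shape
(5, 19, 19, 19)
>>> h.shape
(19, 19, 5, 7)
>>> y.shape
(7, 19, 7)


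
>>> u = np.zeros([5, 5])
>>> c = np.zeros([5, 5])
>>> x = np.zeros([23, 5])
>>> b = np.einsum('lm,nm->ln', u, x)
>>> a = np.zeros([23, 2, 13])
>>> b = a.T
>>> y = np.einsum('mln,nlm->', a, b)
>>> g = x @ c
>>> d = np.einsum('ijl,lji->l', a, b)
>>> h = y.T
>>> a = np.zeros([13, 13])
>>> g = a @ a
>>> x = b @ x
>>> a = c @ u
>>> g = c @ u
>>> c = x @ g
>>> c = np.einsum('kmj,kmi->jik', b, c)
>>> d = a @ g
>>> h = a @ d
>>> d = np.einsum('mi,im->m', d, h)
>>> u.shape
(5, 5)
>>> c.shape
(23, 5, 13)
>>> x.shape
(13, 2, 5)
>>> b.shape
(13, 2, 23)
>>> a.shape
(5, 5)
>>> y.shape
()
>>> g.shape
(5, 5)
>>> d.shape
(5,)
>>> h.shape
(5, 5)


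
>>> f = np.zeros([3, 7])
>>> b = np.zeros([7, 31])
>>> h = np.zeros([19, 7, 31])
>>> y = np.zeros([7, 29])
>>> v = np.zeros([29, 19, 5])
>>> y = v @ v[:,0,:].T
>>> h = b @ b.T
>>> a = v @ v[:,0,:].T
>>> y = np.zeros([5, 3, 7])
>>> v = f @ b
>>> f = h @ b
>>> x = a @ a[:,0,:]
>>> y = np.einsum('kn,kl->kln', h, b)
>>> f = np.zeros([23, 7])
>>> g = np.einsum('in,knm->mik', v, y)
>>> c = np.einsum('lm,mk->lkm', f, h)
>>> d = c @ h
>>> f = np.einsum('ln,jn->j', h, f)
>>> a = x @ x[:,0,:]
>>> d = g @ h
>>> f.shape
(23,)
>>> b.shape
(7, 31)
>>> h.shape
(7, 7)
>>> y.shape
(7, 31, 7)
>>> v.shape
(3, 31)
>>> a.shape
(29, 19, 29)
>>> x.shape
(29, 19, 29)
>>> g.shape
(7, 3, 7)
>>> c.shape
(23, 7, 7)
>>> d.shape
(7, 3, 7)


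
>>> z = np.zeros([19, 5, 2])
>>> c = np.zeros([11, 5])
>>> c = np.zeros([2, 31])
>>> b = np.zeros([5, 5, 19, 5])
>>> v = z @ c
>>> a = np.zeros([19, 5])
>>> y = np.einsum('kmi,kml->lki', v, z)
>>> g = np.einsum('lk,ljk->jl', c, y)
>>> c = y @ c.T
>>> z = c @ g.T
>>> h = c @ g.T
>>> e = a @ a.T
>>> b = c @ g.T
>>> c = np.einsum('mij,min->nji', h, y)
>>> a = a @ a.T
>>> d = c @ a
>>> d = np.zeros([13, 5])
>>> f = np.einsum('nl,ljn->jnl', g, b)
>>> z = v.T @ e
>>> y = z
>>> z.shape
(31, 5, 19)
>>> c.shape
(31, 19, 19)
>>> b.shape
(2, 19, 19)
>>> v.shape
(19, 5, 31)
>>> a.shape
(19, 19)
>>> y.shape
(31, 5, 19)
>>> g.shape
(19, 2)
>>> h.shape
(2, 19, 19)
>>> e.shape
(19, 19)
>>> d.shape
(13, 5)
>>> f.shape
(19, 19, 2)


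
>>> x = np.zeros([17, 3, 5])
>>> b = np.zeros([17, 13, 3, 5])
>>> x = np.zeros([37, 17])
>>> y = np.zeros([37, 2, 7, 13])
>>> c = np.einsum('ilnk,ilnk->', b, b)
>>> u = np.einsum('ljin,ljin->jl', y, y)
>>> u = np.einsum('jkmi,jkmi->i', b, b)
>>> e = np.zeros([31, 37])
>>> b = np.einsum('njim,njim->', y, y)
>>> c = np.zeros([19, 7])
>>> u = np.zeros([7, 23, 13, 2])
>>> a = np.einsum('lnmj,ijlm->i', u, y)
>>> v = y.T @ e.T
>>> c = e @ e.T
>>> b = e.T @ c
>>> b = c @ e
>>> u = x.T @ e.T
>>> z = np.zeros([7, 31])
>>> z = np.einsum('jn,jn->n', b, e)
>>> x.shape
(37, 17)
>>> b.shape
(31, 37)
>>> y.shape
(37, 2, 7, 13)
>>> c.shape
(31, 31)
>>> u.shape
(17, 31)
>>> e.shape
(31, 37)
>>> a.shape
(37,)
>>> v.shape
(13, 7, 2, 31)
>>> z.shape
(37,)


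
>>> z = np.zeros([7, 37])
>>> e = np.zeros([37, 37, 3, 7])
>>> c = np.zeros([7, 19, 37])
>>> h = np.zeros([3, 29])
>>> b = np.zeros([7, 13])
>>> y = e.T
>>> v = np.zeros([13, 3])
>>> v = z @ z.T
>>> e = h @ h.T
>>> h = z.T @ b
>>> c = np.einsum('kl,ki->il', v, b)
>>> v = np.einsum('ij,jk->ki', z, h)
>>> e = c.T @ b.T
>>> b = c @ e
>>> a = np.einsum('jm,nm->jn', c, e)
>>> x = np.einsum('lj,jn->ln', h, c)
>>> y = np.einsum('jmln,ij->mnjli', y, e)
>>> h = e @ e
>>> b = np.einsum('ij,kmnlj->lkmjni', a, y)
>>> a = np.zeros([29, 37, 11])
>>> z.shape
(7, 37)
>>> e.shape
(7, 7)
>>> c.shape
(13, 7)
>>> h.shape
(7, 7)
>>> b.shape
(37, 3, 37, 7, 7, 13)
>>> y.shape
(3, 37, 7, 37, 7)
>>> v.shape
(13, 7)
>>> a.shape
(29, 37, 11)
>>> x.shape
(37, 7)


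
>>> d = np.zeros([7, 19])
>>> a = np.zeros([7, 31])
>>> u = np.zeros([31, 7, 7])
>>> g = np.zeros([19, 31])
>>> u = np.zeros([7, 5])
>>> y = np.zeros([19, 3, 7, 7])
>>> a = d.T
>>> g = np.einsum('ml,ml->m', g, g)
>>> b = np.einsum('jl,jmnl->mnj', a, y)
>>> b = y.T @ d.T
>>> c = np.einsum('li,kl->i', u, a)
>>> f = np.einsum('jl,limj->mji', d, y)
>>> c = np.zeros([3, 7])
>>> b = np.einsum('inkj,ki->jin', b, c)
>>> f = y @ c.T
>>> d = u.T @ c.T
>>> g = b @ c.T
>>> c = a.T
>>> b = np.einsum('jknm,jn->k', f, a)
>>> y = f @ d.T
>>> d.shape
(5, 3)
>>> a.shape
(19, 7)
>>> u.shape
(7, 5)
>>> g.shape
(7, 7, 3)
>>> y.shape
(19, 3, 7, 5)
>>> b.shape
(3,)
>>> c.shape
(7, 19)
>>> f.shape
(19, 3, 7, 3)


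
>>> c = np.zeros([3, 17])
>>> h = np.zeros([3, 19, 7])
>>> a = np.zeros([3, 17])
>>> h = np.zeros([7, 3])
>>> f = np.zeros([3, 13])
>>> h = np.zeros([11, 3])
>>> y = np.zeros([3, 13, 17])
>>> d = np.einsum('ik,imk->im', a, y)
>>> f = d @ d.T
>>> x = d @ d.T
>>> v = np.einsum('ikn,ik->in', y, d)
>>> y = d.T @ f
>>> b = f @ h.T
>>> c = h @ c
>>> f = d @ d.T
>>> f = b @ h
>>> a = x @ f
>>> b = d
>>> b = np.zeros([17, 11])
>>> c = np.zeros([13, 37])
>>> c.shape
(13, 37)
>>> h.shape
(11, 3)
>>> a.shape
(3, 3)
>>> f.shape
(3, 3)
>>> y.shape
(13, 3)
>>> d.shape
(3, 13)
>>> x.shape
(3, 3)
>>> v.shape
(3, 17)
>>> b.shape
(17, 11)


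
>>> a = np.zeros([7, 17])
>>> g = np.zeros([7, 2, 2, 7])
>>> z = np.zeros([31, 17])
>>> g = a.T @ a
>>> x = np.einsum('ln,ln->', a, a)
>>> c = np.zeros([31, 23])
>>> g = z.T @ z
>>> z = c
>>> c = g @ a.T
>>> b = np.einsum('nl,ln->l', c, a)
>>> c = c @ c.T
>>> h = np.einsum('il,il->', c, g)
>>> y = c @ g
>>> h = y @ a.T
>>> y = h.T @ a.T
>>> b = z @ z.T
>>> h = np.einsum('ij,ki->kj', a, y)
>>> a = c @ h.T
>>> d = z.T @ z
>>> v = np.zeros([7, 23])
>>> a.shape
(17, 7)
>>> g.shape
(17, 17)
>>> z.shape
(31, 23)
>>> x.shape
()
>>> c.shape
(17, 17)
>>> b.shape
(31, 31)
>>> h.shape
(7, 17)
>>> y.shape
(7, 7)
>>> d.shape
(23, 23)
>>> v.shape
(7, 23)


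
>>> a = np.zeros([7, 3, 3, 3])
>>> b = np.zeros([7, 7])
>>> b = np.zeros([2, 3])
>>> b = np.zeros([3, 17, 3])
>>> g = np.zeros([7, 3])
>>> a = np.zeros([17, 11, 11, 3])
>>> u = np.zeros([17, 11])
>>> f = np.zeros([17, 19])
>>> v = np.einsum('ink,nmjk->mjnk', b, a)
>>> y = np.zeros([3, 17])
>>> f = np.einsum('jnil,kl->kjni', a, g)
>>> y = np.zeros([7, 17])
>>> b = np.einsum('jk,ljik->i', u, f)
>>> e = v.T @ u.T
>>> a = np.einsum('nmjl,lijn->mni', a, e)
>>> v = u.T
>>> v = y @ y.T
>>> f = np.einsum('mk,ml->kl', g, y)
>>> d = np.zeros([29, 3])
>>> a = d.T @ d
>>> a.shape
(3, 3)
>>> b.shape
(11,)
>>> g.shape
(7, 3)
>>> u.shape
(17, 11)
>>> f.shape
(3, 17)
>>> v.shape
(7, 7)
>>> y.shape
(7, 17)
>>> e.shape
(3, 17, 11, 17)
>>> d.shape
(29, 3)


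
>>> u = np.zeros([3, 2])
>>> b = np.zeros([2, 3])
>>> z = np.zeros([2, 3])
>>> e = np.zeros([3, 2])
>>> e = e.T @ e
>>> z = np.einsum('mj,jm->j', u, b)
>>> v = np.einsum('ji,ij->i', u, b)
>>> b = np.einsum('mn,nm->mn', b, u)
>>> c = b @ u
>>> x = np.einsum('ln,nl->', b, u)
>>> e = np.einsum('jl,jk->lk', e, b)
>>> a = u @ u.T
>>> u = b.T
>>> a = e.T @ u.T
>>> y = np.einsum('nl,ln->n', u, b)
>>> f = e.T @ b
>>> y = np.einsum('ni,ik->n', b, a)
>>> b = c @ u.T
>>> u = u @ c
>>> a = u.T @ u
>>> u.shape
(3, 2)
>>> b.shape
(2, 3)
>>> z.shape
(2,)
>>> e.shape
(2, 3)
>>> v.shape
(2,)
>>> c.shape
(2, 2)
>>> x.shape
()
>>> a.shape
(2, 2)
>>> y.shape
(2,)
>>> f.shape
(3, 3)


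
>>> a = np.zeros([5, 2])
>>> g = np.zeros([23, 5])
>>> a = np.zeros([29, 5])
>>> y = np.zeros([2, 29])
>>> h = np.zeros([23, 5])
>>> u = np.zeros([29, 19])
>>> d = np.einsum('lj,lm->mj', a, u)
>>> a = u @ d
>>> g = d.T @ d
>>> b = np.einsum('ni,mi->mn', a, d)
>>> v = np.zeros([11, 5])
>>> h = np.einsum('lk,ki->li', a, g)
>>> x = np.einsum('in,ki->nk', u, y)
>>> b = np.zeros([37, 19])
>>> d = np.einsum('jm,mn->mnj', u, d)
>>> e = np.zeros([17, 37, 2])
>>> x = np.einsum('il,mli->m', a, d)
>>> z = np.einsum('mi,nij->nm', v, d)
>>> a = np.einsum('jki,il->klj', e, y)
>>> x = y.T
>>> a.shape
(37, 29, 17)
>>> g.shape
(5, 5)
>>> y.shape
(2, 29)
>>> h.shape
(29, 5)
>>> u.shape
(29, 19)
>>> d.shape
(19, 5, 29)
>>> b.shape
(37, 19)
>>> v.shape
(11, 5)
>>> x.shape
(29, 2)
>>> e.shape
(17, 37, 2)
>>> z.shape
(19, 11)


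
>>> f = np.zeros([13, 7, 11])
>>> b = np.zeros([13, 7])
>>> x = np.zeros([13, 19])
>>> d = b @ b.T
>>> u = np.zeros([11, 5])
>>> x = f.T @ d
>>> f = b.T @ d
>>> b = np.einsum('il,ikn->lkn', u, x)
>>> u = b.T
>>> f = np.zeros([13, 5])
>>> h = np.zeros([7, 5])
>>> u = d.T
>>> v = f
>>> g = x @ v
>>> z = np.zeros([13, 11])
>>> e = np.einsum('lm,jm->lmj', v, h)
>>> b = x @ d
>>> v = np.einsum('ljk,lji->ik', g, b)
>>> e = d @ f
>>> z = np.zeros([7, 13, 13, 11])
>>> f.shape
(13, 5)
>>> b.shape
(11, 7, 13)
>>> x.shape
(11, 7, 13)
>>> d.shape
(13, 13)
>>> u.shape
(13, 13)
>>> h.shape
(7, 5)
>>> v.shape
(13, 5)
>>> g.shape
(11, 7, 5)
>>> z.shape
(7, 13, 13, 11)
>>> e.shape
(13, 5)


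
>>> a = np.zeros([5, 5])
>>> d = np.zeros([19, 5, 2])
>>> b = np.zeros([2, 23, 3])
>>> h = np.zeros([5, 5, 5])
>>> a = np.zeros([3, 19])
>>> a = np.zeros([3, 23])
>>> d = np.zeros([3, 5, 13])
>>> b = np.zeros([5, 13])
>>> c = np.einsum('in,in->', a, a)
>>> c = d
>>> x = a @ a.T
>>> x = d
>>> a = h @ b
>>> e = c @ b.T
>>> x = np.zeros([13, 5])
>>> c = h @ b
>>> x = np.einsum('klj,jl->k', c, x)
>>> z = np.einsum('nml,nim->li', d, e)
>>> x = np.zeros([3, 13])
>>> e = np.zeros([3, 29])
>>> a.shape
(5, 5, 13)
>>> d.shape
(3, 5, 13)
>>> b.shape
(5, 13)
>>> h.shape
(5, 5, 5)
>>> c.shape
(5, 5, 13)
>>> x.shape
(3, 13)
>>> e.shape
(3, 29)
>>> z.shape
(13, 5)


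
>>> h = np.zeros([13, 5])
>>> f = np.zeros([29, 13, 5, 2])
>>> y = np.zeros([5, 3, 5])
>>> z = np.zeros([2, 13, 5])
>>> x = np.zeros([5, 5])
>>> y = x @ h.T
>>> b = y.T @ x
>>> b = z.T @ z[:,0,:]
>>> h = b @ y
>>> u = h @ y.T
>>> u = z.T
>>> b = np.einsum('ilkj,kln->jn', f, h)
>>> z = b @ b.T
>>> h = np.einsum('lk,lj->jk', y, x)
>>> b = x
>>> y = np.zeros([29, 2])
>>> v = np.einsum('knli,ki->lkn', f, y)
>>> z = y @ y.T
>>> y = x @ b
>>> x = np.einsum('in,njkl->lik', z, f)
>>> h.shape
(5, 13)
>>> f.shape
(29, 13, 5, 2)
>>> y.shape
(5, 5)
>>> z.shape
(29, 29)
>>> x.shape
(2, 29, 5)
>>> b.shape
(5, 5)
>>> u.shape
(5, 13, 2)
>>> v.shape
(5, 29, 13)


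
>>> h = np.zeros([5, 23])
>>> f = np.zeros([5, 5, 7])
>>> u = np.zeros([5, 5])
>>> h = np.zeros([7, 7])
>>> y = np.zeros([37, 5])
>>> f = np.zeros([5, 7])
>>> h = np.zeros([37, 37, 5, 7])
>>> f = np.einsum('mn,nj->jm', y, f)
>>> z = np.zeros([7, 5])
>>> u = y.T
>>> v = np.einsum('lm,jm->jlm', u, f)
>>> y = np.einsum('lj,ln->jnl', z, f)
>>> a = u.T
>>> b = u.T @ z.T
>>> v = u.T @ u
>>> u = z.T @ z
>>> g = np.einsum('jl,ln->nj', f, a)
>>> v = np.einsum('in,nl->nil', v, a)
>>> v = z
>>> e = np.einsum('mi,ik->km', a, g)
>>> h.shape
(37, 37, 5, 7)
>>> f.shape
(7, 37)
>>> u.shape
(5, 5)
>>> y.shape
(5, 37, 7)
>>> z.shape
(7, 5)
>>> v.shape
(7, 5)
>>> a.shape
(37, 5)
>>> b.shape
(37, 7)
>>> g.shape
(5, 7)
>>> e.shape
(7, 37)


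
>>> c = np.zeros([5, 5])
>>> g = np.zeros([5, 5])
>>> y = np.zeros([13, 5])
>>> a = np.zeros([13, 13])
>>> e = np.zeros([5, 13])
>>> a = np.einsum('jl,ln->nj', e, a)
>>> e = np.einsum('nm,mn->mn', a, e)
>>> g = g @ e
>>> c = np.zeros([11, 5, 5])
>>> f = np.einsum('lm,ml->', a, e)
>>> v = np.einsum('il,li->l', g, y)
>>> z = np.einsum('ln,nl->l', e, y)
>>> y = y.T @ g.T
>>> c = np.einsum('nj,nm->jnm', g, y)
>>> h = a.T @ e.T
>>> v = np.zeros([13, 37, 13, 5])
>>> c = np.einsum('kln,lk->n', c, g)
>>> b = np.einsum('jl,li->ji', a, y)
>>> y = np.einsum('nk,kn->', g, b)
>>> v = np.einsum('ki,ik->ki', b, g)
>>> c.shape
(5,)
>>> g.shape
(5, 13)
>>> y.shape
()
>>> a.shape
(13, 5)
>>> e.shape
(5, 13)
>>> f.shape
()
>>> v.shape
(13, 5)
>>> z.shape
(5,)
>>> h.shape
(5, 5)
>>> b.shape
(13, 5)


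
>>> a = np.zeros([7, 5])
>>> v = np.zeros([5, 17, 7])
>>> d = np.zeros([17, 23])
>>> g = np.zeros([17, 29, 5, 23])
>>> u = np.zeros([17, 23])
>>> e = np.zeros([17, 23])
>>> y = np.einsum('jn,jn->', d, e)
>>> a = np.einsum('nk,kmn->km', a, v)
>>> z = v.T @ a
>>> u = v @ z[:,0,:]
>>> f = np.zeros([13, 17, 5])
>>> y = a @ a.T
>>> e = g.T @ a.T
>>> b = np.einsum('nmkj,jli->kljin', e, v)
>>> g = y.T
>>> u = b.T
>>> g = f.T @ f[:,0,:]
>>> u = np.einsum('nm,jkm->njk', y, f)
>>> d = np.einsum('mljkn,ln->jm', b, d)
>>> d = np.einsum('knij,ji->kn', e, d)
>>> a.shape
(5, 17)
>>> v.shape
(5, 17, 7)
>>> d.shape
(23, 5)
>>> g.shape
(5, 17, 5)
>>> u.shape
(5, 13, 17)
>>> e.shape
(23, 5, 29, 5)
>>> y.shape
(5, 5)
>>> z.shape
(7, 17, 17)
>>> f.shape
(13, 17, 5)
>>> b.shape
(29, 17, 5, 7, 23)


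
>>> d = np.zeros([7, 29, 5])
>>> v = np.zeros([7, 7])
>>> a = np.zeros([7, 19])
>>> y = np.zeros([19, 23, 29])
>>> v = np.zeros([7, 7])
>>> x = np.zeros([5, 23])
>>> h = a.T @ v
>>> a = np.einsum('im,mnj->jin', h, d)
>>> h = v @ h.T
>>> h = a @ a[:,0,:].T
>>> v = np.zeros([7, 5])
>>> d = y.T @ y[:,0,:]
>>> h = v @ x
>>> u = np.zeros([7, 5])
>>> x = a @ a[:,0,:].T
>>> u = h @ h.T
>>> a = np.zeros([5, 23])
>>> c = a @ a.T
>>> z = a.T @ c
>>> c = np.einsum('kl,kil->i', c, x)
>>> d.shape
(29, 23, 29)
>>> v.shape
(7, 5)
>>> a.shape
(5, 23)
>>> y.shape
(19, 23, 29)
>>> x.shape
(5, 19, 5)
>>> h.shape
(7, 23)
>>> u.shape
(7, 7)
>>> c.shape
(19,)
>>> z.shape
(23, 5)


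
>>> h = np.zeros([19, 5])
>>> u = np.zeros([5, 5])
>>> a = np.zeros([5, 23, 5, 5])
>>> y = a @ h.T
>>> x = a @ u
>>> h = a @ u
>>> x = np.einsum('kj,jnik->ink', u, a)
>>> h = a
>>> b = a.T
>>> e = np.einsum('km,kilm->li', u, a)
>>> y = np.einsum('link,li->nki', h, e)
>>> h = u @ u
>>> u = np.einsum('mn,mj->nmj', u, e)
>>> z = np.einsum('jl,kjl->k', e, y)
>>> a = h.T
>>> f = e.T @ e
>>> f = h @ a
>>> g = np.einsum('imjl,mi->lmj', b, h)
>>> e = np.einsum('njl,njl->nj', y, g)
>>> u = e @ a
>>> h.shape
(5, 5)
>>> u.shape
(5, 5)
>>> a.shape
(5, 5)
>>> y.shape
(5, 5, 23)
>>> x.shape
(5, 23, 5)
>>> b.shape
(5, 5, 23, 5)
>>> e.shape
(5, 5)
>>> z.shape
(5,)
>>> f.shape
(5, 5)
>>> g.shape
(5, 5, 23)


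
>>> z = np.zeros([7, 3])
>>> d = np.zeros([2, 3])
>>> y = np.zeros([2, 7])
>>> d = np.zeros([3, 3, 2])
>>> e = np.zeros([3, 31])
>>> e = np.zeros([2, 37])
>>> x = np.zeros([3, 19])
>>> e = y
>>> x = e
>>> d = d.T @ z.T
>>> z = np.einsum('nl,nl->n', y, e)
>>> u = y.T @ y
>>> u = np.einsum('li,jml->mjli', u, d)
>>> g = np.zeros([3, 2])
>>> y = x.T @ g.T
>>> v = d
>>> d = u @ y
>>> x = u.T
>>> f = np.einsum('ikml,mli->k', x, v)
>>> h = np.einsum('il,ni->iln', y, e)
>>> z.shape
(2,)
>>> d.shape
(3, 2, 7, 3)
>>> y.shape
(7, 3)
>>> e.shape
(2, 7)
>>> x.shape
(7, 7, 2, 3)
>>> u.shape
(3, 2, 7, 7)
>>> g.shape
(3, 2)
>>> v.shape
(2, 3, 7)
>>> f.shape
(7,)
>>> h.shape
(7, 3, 2)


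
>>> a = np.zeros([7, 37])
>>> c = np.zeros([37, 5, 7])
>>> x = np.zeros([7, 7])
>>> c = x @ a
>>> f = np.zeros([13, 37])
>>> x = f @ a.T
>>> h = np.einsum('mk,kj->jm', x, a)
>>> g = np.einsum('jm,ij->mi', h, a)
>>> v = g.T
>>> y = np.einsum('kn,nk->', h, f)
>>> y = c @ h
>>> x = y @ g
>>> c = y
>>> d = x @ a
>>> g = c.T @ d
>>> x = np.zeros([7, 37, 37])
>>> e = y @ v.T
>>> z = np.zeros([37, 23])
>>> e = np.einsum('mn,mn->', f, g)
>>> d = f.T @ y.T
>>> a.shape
(7, 37)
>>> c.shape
(7, 13)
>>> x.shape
(7, 37, 37)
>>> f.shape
(13, 37)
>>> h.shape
(37, 13)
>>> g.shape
(13, 37)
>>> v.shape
(7, 13)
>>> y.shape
(7, 13)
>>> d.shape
(37, 7)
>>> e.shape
()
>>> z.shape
(37, 23)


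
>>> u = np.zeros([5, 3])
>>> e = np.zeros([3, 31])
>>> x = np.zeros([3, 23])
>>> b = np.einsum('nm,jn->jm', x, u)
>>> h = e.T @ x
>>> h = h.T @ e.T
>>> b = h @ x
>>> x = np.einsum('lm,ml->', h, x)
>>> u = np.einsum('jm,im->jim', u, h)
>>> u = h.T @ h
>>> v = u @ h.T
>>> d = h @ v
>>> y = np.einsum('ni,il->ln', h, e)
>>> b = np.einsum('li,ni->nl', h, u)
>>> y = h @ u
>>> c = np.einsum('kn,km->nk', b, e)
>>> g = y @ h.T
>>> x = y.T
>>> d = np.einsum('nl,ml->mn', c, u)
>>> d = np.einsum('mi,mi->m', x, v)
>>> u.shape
(3, 3)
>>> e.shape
(3, 31)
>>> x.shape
(3, 23)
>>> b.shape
(3, 23)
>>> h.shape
(23, 3)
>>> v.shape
(3, 23)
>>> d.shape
(3,)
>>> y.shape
(23, 3)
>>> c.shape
(23, 3)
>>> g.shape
(23, 23)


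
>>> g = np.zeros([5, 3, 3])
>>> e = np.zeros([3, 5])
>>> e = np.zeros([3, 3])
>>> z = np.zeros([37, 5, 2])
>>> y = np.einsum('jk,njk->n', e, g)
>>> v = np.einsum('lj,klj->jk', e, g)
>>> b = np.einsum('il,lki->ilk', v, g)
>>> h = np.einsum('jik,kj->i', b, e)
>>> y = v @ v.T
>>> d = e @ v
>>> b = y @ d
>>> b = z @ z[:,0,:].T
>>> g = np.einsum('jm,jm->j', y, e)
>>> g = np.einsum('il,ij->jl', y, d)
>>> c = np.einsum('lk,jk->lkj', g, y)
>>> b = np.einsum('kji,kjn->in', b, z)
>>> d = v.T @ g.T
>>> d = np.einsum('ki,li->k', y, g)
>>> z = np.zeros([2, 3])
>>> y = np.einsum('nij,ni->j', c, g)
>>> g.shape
(5, 3)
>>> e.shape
(3, 3)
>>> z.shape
(2, 3)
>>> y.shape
(3,)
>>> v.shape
(3, 5)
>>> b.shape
(37, 2)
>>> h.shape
(5,)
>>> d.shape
(3,)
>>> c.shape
(5, 3, 3)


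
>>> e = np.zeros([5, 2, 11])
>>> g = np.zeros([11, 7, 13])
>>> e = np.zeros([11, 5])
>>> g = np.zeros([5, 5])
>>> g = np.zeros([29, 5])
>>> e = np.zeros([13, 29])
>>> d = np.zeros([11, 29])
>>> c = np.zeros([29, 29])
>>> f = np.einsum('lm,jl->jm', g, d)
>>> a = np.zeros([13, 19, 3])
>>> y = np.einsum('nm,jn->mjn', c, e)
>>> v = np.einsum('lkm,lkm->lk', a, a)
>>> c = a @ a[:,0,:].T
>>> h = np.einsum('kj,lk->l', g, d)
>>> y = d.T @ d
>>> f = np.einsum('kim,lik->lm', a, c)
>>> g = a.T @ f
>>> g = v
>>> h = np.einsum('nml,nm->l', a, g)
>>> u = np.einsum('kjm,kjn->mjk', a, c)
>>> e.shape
(13, 29)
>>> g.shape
(13, 19)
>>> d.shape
(11, 29)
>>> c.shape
(13, 19, 13)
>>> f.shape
(13, 3)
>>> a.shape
(13, 19, 3)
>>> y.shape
(29, 29)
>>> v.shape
(13, 19)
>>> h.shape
(3,)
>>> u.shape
(3, 19, 13)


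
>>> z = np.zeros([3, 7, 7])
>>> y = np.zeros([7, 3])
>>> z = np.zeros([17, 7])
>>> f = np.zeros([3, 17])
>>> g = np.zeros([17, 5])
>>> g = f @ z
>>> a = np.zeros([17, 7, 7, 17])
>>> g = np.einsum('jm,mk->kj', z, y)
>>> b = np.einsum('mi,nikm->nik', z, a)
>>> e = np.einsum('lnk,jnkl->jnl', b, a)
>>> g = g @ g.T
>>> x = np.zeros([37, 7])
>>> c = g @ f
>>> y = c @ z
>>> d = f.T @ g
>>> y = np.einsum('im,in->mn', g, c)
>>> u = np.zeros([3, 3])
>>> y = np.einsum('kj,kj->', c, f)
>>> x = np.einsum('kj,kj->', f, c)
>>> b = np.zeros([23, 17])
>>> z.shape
(17, 7)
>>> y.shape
()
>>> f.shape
(3, 17)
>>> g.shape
(3, 3)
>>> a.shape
(17, 7, 7, 17)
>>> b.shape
(23, 17)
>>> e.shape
(17, 7, 17)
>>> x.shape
()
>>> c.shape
(3, 17)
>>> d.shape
(17, 3)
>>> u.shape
(3, 3)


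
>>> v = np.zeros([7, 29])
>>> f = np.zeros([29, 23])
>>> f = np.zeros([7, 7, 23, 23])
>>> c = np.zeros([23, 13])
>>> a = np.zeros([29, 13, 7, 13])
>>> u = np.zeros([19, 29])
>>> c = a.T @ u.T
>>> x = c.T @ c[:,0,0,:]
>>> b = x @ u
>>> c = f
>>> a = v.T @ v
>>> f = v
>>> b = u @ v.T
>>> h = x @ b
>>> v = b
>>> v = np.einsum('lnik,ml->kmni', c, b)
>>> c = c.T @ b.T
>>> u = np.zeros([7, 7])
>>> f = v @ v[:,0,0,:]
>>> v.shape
(23, 19, 7, 23)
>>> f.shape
(23, 19, 7, 23)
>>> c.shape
(23, 23, 7, 19)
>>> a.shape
(29, 29)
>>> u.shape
(7, 7)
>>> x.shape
(19, 13, 7, 19)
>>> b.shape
(19, 7)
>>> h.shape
(19, 13, 7, 7)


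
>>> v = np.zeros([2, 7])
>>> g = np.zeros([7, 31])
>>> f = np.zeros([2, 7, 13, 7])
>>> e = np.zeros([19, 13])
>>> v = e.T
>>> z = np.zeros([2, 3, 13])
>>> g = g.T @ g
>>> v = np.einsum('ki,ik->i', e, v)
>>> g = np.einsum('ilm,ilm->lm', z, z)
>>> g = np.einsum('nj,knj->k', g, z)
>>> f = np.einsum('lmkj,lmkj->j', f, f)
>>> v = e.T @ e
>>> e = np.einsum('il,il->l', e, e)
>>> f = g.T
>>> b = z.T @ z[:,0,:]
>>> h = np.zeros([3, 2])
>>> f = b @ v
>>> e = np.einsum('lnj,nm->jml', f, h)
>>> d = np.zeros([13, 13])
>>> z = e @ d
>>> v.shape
(13, 13)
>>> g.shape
(2,)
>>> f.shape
(13, 3, 13)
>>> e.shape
(13, 2, 13)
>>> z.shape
(13, 2, 13)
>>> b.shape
(13, 3, 13)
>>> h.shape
(3, 2)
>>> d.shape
(13, 13)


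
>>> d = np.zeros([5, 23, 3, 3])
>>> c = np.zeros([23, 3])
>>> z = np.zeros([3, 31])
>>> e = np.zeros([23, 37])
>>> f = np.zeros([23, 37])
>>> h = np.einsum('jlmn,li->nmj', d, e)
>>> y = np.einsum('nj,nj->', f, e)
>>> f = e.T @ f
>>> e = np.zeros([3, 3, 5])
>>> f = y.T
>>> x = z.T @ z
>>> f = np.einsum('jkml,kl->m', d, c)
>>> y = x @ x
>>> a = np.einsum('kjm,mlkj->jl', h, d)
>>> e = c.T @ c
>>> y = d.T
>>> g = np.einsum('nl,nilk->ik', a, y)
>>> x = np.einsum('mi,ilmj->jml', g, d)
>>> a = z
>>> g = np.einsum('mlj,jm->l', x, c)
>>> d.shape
(5, 23, 3, 3)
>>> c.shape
(23, 3)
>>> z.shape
(3, 31)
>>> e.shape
(3, 3)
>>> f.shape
(3,)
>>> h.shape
(3, 3, 5)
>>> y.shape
(3, 3, 23, 5)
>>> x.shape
(3, 3, 23)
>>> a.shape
(3, 31)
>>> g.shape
(3,)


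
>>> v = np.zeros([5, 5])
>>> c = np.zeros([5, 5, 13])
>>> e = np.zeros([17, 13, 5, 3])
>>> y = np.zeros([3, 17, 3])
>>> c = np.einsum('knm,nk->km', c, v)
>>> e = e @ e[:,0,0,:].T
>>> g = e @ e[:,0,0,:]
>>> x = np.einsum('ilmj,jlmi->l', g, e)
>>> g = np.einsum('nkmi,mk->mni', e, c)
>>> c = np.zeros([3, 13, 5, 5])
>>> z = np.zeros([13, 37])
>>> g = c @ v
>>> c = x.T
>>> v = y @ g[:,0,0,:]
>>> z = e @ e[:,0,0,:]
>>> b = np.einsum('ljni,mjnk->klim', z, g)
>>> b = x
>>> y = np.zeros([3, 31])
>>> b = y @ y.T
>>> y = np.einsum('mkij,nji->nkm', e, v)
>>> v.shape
(3, 17, 5)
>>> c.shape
(13,)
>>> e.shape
(17, 13, 5, 17)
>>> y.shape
(3, 13, 17)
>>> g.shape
(3, 13, 5, 5)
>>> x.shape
(13,)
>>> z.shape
(17, 13, 5, 17)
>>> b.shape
(3, 3)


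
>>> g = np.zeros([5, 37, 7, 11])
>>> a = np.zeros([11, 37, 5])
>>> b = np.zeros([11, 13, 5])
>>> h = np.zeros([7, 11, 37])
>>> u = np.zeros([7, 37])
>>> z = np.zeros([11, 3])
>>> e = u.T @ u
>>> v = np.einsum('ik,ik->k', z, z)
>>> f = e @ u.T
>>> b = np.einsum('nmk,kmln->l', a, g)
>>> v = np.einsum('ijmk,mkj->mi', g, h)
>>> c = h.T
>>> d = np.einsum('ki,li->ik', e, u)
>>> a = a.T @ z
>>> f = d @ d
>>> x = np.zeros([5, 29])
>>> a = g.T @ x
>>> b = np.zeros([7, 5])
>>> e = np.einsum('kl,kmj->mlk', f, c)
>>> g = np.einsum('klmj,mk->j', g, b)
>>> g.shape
(11,)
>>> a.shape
(11, 7, 37, 29)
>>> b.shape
(7, 5)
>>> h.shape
(7, 11, 37)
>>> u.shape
(7, 37)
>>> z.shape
(11, 3)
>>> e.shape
(11, 37, 37)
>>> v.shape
(7, 5)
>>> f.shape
(37, 37)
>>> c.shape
(37, 11, 7)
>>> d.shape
(37, 37)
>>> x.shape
(5, 29)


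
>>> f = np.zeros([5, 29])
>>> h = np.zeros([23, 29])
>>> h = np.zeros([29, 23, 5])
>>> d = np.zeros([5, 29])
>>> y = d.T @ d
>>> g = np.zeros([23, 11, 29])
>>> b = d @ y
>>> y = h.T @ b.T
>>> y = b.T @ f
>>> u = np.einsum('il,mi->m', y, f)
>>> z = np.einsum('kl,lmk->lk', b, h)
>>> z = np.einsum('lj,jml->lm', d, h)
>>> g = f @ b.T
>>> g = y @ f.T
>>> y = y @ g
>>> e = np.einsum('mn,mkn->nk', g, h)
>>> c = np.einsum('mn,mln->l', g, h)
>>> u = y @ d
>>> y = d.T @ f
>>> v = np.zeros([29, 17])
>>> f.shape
(5, 29)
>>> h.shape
(29, 23, 5)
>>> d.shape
(5, 29)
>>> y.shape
(29, 29)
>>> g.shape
(29, 5)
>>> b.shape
(5, 29)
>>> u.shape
(29, 29)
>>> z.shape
(5, 23)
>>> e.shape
(5, 23)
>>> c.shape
(23,)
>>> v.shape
(29, 17)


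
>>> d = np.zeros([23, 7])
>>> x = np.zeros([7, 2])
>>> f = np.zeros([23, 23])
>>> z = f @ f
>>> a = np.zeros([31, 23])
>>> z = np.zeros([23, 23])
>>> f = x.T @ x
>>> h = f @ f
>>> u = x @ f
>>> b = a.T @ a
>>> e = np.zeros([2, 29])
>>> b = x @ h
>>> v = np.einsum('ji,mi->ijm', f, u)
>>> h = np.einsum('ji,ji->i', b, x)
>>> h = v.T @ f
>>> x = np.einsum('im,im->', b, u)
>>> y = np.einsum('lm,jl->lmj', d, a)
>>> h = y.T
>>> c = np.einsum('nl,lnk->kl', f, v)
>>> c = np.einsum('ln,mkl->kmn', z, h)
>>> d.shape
(23, 7)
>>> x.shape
()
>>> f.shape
(2, 2)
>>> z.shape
(23, 23)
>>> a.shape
(31, 23)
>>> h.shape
(31, 7, 23)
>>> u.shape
(7, 2)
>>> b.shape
(7, 2)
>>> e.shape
(2, 29)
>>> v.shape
(2, 2, 7)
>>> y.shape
(23, 7, 31)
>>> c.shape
(7, 31, 23)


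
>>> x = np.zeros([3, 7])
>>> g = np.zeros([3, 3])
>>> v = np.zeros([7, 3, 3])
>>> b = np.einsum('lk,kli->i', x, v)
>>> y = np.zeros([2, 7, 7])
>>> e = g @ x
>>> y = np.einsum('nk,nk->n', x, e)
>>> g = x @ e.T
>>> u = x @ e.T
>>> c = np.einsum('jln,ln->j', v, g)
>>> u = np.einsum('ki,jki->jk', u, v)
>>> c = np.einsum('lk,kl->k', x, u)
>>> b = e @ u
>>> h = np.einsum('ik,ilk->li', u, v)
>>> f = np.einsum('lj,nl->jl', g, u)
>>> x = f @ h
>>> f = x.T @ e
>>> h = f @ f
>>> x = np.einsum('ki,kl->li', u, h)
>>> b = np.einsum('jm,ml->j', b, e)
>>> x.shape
(7, 3)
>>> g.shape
(3, 3)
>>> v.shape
(7, 3, 3)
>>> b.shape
(3,)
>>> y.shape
(3,)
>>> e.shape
(3, 7)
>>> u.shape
(7, 3)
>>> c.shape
(7,)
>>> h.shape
(7, 7)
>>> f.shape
(7, 7)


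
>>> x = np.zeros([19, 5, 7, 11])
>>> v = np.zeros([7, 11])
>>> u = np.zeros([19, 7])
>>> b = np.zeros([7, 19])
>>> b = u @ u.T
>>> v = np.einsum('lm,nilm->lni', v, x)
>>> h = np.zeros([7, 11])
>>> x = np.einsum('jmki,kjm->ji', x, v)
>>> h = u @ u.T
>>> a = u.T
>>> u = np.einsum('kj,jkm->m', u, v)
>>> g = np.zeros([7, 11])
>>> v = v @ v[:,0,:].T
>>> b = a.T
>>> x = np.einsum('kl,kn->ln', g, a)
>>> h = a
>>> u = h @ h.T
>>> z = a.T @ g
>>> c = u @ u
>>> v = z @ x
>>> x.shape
(11, 19)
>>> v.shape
(19, 19)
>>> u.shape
(7, 7)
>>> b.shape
(19, 7)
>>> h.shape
(7, 19)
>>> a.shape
(7, 19)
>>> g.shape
(7, 11)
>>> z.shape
(19, 11)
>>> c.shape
(7, 7)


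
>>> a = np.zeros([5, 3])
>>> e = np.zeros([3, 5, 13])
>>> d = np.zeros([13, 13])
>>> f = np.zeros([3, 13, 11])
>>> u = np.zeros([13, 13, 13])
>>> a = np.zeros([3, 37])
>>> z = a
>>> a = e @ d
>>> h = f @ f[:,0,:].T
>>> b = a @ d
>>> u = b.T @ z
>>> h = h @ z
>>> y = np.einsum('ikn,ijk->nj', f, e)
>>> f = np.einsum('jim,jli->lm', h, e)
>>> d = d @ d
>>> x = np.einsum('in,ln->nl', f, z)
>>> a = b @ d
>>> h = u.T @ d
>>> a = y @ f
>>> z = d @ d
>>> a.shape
(11, 37)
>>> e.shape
(3, 5, 13)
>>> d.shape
(13, 13)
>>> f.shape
(5, 37)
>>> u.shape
(13, 5, 37)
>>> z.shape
(13, 13)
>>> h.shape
(37, 5, 13)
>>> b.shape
(3, 5, 13)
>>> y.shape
(11, 5)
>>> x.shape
(37, 3)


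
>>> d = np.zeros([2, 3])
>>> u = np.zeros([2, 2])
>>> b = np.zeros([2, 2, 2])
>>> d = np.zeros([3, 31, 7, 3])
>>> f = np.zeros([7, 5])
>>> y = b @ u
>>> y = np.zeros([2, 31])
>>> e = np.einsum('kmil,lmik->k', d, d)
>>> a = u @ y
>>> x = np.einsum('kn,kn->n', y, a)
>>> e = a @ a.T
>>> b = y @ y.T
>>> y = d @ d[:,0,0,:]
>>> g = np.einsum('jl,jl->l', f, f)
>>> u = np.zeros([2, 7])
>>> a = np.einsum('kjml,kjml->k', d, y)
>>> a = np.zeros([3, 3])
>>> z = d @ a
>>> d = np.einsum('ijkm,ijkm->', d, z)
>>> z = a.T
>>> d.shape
()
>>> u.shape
(2, 7)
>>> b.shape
(2, 2)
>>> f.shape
(7, 5)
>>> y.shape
(3, 31, 7, 3)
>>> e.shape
(2, 2)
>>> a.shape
(3, 3)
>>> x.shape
(31,)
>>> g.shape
(5,)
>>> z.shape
(3, 3)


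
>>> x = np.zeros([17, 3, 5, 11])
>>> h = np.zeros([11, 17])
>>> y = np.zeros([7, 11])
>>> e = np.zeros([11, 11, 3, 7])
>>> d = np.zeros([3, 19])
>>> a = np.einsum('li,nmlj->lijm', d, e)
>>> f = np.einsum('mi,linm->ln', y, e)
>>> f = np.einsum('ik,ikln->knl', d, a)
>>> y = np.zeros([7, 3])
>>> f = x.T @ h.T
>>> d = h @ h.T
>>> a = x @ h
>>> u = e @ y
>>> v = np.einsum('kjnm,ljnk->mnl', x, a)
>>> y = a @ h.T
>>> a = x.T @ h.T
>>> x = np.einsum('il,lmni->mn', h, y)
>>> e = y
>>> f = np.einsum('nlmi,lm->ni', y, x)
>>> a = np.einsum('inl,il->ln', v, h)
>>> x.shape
(3, 5)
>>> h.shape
(11, 17)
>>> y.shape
(17, 3, 5, 11)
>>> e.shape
(17, 3, 5, 11)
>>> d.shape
(11, 11)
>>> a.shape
(17, 5)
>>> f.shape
(17, 11)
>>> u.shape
(11, 11, 3, 3)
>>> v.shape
(11, 5, 17)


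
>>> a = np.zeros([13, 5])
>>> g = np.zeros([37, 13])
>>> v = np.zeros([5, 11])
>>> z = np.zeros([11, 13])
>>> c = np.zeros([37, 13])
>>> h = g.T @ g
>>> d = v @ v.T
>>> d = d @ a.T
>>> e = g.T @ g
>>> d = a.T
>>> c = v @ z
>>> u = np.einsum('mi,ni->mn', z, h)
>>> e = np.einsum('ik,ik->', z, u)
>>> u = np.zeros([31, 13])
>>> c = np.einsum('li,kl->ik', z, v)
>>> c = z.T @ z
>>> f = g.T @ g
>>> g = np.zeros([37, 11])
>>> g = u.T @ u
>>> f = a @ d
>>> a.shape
(13, 5)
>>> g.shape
(13, 13)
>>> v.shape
(5, 11)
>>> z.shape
(11, 13)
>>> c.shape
(13, 13)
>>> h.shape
(13, 13)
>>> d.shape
(5, 13)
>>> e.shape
()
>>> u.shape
(31, 13)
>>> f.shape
(13, 13)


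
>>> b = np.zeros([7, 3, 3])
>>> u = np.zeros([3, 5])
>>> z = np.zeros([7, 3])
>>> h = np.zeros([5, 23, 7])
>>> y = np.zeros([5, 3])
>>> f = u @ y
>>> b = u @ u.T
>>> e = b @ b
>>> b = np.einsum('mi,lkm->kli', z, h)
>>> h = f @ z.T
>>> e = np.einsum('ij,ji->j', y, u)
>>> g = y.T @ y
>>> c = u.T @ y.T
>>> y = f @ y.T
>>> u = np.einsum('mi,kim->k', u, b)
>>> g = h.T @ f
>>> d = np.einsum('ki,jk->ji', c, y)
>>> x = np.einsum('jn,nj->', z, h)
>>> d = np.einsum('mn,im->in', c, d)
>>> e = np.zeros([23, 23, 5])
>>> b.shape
(23, 5, 3)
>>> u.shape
(23,)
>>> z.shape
(7, 3)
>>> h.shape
(3, 7)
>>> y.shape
(3, 5)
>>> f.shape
(3, 3)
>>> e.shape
(23, 23, 5)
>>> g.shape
(7, 3)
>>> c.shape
(5, 5)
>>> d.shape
(3, 5)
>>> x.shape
()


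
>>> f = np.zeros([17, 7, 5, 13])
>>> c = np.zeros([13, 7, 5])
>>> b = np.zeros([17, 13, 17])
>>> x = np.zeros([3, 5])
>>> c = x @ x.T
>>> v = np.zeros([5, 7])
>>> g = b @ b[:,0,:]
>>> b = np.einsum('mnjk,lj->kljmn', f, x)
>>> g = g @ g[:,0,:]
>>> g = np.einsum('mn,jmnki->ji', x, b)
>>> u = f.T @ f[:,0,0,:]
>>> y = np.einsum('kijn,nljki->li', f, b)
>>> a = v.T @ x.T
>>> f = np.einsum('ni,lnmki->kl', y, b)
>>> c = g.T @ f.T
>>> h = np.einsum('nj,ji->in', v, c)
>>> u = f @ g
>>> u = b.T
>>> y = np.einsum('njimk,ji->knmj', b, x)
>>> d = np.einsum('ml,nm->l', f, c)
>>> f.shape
(17, 13)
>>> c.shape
(7, 17)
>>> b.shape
(13, 3, 5, 17, 7)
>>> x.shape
(3, 5)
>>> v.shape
(5, 7)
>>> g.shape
(13, 7)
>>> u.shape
(7, 17, 5, 3, 13)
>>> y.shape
(7, 13, 17, 3)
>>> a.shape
(7, 3)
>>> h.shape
(17, 5)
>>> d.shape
(13,)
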